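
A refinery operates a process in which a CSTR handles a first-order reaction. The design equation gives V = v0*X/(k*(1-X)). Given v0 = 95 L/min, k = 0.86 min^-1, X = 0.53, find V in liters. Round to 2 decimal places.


V = v0 * X / (k * (1 - X))
V = 95 * 0.53 / (0.86 * (1 - 0.53))
V = 50.35 / (0.86 * 0.47)
V = 50.35 / 0.4042
V = 124.57 L


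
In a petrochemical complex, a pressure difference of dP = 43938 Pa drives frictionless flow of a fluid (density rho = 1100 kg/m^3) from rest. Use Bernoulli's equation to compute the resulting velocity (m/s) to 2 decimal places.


v = sqrt(2*dP/rho)
v = sqrt(2*43938/1100)
v = sqrt(79.887273)
v = 8.94 m/s


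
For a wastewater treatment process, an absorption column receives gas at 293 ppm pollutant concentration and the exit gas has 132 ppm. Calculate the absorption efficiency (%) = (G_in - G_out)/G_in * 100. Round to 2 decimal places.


Efficiency = (G_in - G_out) / G_in * 100%
Efficiency = (293 - 132) / 293 * 100
Efficiency = 161 / 293 * 100
Efficiency = 54.95%


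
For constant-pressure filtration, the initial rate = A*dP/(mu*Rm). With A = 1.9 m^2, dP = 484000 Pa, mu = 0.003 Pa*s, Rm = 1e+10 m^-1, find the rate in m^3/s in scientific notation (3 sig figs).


rate = A * dP / (mu * Rm)
rate = 1.9 * 484000 / (0.003 * 1e+10)
rate = 919600.0 / 3.000e+07
rate = 3.07e-02 m^3/s


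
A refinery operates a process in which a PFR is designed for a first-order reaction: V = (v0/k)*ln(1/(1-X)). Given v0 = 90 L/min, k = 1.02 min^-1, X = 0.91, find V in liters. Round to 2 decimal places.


V = (v0/k) * ln(1/(1-X))
V = (90/1.02) * ln(1/(1-0.91))
V = 88.235294 * ln(11.111111)
V = 88.235294 * 2.407946
V = 212.47 L


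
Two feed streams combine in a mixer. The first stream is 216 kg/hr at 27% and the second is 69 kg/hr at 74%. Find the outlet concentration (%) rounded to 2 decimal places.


Mass balance on solute: F1*x1 + F2*x2 = F3*x3
F3 = F1 + F2 = 216 + 69 = 285 kg/hr
x3 = (F1*x1 + F2*x2)/F3
x3 = (216*0.27 + 69*0.74) / 285
x3 = 38.38%


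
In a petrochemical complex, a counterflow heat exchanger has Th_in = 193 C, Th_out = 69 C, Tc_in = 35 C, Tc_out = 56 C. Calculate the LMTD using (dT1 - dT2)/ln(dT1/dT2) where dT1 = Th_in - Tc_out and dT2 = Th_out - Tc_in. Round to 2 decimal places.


dT1 = Th_in - Tc_out = 193 - 56 = 137
dT2 = Th_out - Tc_in = 69 - 35 = 34
LMTD = (dT1 - dT2) / ln(dT1/dT2)
LMTD = (137 - 34) / ln(137/34)
LMTD = 73.91 K


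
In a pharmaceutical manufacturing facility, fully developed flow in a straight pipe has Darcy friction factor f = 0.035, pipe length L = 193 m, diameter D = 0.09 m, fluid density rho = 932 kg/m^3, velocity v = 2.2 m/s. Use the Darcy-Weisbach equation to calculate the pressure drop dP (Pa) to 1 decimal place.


dP = f * (L/D) * (rho*v^2/2)
dP = 0.035 * (193/0.09) * (932*2.2^2/2)
L/D = 2144.44444444
rho*v^2/2 = 932*4.84/2 = 2255.44
dP = 0.035 * 2144.44444444 * 2255.44
dP = 169283.3 Pa


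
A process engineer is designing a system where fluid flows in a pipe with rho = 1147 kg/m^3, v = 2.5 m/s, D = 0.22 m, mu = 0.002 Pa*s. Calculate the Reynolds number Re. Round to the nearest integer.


Re = rho * v * D / mu
Re = 1147 * 2.5 * 0.22 / 0.002
Re = 630.85 / 0.002
Re = 315425


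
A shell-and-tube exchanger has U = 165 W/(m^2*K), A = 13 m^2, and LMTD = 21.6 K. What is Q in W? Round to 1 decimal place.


Q = U * A * LMTD
Q = 165 * 13 * 21.6
Q = 46332.0 W


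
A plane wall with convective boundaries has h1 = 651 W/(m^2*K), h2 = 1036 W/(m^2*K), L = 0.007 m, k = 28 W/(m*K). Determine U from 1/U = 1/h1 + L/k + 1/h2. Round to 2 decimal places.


1/U = 1/h1 + L/k + 1/h2
1/U = 1/651 + 0.007/28 + 1/1036
1/U = 0.0015360983 + 0.00025 + 0.000965251
1/U = 0.0027513493
U = 363.46 W/(m^2*K)


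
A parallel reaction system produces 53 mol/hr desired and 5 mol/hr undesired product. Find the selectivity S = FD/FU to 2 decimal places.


S = desired product rate / undesired product rate
S = 53 / 5
S = 10.60


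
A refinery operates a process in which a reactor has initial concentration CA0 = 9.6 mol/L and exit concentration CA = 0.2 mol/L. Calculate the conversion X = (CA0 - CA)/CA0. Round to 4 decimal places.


X = (CA0 - CA) / CA0
X = (9.6 - 0.2) / 9.6
X = 9.4 / 9.6
X = 0.9792


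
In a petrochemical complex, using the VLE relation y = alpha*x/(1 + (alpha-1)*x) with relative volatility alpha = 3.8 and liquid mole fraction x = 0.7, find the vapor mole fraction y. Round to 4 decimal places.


y = alpha*x / (1 + (alpha-1)*x)
y = 3.8*0.7 / (1 + (3.8-1)*0.7)
y = 2.66 / (1 + 1.96)
y = 2.66 / 2.96
y = 0.8986


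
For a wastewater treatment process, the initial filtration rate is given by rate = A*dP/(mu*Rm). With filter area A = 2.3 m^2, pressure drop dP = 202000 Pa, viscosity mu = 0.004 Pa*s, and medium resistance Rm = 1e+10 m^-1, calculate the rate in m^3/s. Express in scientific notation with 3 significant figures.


rate = A * dP / (mu * Rm)
rate = 2.3 * 202000 / (0.004 * 1e+10)
rate = 464600.0 / 4.000e+07
rate = 1.16e-02 m^3/s


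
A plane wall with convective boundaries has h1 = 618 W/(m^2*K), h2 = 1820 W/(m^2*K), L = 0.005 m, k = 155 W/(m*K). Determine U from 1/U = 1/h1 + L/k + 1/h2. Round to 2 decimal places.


1/U = 1/h1 + L/k + 1/h2
1/U = 1/618 + 0.005/155 + 1/1820
1/U = 0.001618123 + 3.22581e-05 + 0.0005494505
1/U = 0.0021998316
U = 454.58 W/(m^2*K)


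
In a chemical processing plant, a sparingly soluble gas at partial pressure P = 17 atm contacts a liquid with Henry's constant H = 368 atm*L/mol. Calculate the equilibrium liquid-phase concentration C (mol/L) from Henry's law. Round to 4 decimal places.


C = P / H
C = 17 / 368
C = 0.0462 mol/L


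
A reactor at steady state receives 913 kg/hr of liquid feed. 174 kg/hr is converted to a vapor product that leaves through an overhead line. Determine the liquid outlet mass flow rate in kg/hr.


Steady-state mass balance on the main outlet: F_out = F_in - F_removed
F_out = 913 - 174
F_out = 739 kg/hr


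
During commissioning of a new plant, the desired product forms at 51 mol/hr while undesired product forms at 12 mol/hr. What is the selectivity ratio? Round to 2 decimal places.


S = desired product rate / undesired product rate
S = 51 / 12
S = 4.25


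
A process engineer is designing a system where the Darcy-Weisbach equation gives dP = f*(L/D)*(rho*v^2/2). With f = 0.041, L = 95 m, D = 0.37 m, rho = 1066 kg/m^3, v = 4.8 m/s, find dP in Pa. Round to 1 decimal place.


dP = f * (L/D) * (rho*v^2/2)
dP = 0.041 * (95/0.37) * (1066*4.8^2/2)
L/D = 256.75675676
rho*v^2/2 = 1066*23.04/2 = 12280.32
dP = 0.041 * 256.75675676 * 12280.32
dP = 129275.3 Pa


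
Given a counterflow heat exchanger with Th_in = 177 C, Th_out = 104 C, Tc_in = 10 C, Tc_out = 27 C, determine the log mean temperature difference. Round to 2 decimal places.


dT1 = Th_in - Tc_out = 177 - 27 = 150
dT2 = Th_out - Tc_in = 104 - 10 = 94
LMTD = (dT1 - dT2) / ln(dT1/dT2)
LMTD = (150 - 94) / ln(150/94)
LMTD = 119.83 K


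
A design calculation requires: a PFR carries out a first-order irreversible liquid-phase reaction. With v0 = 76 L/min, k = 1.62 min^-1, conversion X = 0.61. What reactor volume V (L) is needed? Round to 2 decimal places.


V = (v0/k) * ln(1/(1-X))
V = (76/1.62) * ln(1/(1-0.61))
V = 46.91358 * ln(2.564103)
V = 46.91358 * 0.941609
V = 44.17 L


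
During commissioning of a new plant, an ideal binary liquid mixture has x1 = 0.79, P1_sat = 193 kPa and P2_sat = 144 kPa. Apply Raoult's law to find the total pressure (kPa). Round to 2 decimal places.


P = x1*P1_sat + x2*P2_sat
x2 = 1 - x1 = 1 - 0.79 = 0.21
P = 0.79*193 + 0.21*144
P = 152.47 + 30.24
P = 182.71 kPa


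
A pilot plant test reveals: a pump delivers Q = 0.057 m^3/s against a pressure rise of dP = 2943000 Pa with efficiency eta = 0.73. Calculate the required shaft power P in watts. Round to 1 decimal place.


P = Q * dP / eta
P = 0.057 * 2943000 / 0.73
P = 167751.0 / 0.73
P = 229795.9 W


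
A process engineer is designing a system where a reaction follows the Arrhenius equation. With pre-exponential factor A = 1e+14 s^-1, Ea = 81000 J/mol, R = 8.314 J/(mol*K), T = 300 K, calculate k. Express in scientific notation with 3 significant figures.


k = A * exp(-Ea/(R*T))
k = 1e+14 * exp(-81000 / (8.314 * 300))
k = 1e+14 * exp(-32.475343)
k = 7.87e-01


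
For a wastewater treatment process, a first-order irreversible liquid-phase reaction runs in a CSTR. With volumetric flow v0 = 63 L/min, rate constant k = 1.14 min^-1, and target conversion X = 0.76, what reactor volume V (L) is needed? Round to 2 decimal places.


V = v0 * X / (k * (1 - X))
V = 63 * 0.76 / (1.14 * (1 - 0.76))
V = 47.88 / (1.14 * 0.24)
V = 47.88 / 0.2736
V = 175.00 L


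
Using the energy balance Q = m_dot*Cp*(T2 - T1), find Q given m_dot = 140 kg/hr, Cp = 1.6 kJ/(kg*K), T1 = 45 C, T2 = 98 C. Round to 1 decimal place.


Q = m_dot * Cp * (T2 - T1)
Q = 140 * 1.6 * (98 - 45)
Q = 140 * 1.6 * 53
Q = 11872.0 kJ/hr


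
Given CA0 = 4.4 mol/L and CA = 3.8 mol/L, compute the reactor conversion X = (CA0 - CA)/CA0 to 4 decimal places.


X = (CA0 - CA) / CA0
X = (4.4 - 3.8) / 4.4
X = 0.6 / 4.4
X = 0.1364


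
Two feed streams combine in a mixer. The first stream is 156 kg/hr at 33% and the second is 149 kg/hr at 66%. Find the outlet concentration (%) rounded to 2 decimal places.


Mass balance on solute: F1*x1 + F2*x2 = F3*x3
F3 = F1 + F2 = 156 + 149 = 305 kg/hr
x3 = (F1*x1 + F2*x2)/F3
x3 = (156*0.33 + 149*0.66) / 305
x3 = 49.12%


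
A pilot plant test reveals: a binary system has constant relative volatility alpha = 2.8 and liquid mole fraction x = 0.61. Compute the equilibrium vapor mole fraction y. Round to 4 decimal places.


y = alpha*x / (1 + (alpha-1)*x)
y = 2.8*0.61 / (1 + (2.8-1)*0.61)
y = 1.708 / (1 + 1.098)
y = 1.708 / 2.098
y = 0.8141


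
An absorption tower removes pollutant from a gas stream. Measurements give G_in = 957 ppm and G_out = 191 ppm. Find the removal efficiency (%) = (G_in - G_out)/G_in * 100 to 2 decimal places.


Efficiency = (G_in - G_out) / G_in * 100%
Efficiency = (957 - 191) / 957 * 100
Efficiency = 766 / 957 * 100
Efficiency = 80.04%


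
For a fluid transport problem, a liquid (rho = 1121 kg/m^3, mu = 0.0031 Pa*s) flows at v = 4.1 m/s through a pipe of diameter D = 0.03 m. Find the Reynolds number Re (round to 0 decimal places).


Re = rho * v * D / mu
Re = 1121 * 4.1 * 0.03 / 0.0031
Re = 137.883 / 0.0031
Re = 44478


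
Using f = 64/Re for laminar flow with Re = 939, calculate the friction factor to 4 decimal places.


f = 64 / Re
f = 64 / 939
f = 0.0682


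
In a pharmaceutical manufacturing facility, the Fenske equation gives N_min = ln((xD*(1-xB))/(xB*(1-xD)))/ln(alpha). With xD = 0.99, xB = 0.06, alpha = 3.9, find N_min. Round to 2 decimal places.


N_min = ln((xD*(1-xB))/(xB*(1-xD))) / ln(alpha)
Numerator inside ln: 0.9306 / 0.0006 = 1551.0
ln(1551.0) = 7.346655
ln(alpha) = ln(3.9) = 1.360977
N_min = 7.346655 / 1.360977 = 5.40


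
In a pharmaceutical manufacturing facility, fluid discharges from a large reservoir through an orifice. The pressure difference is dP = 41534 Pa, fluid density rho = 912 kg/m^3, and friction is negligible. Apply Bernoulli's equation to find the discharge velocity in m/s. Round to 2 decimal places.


v = sqrt(2*dP/rho)
v = sqrt(2*41534/912)
v = sqrt(91.083333)
v = 9.54 m/s


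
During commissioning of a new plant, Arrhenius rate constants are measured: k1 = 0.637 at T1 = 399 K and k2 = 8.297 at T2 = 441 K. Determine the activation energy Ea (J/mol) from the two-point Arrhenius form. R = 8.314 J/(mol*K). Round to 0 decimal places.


Ea = R * ln(k2/k1) / (1/T1 - 1/T2)
ln(k2/k1) = ln(8.297/0.637) = 2.5668796
1/T1 - 1/T2 = 1/399 - 1/441 = 0.000238691968
Ea = 8.314 * 2.5668796 / 0.000238691968
Ea = 89408 J/mol


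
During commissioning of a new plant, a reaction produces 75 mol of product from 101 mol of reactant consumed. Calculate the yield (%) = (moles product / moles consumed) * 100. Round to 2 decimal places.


Yield = (moles product / moles consumed) * 100%
Yield = (75 / 101) * 100
Yield = 0.7426 * 100
Yield = 74.26%


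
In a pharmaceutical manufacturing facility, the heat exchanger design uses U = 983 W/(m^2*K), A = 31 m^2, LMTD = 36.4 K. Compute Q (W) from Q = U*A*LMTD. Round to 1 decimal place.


Q = U * A * LMTD
Q = 983 * 31 * 36.4
Q = 1109217.2 W


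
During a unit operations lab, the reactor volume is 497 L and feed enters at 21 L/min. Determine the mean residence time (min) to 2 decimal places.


tau = V / v0
tau = 497 / 21
tau = 23.67 min


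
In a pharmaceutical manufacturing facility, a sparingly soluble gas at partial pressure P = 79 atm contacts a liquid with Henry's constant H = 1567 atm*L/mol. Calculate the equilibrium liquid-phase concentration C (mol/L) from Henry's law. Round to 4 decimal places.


C = P / H
C = 79 / 1567
C = 0.0504 mol/L


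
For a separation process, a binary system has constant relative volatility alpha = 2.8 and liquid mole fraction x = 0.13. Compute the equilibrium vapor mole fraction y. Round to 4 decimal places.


y = alpha*x / (1 + (alpha-1)*x)
y = 2.8*0.13 / (1 + (2.8-1)*0.13)
y = 0.364 / (1 + 0.234)
y = 0.364 / 1.234
y = 0.2950


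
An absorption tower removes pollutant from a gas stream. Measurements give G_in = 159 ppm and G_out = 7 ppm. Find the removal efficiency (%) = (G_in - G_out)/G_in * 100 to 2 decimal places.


Efficiency = (G_in - G_out) / G_in * 100%
Efficiency = (159 - 7) / 159 * 100
Efficiency = 152 / 159 * 100
Efficiency = 95.60%


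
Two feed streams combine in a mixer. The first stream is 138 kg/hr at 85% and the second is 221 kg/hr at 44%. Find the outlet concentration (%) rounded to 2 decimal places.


Mass balance on solute: F1*x1 + F2*x2 = F3*x3
F3 = F1 + F2 = 138 + 221 = 359 kg/hr
x3 = (F1*x1 + F2*x2)/F3
x3 = (138*0.85 + 221*0.44) / 359
x3 = 59.76%


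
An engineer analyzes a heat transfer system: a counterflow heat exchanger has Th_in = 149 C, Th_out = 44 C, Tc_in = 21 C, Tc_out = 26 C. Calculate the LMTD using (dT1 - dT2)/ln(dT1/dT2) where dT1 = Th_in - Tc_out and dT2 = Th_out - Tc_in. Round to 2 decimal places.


dT1 = Th_in - Tc_out = 149 - 26 = 123
dT2 = Th_out - Tc_in = 44 - 21 = 23
LMTD = (dT1 - dT2) / ln(dT1/dT2)
LMTD = (123 - 23) / ln(123/23)
LMTD = 59.64 K


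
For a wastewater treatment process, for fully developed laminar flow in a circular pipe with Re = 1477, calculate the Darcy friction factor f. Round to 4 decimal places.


f = 64 / Re
f = 64 / 1477
f = 0.0433


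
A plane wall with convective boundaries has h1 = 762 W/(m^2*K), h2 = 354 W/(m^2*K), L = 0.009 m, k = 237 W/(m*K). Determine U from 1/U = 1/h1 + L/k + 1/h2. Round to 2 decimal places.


1/U = 1/h1 + L/k + 1/h2
1/U = 1/762 + 0.009/237 + 1/354
1/U = 0.001312336 + 3.79747e-05 + 0.0028248588
1/U = 0.0041751695
U = 239.51 W/(m^2*K)


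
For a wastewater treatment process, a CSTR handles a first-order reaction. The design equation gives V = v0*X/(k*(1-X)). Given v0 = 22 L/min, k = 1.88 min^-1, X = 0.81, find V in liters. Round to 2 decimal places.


V = v0 * X / (k * (1 - X))
V = 22 * 0.81 / (1.88 * (1 - 0.81))
V = 17.82 / (1.88 * 0.19)
V = 17.82 / 0.3572
V = 49.89 L


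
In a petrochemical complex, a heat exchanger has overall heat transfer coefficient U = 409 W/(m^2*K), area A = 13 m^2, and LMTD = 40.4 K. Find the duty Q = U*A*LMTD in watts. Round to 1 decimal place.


Q = U * A * LMTD
Q = 409 * 13 * 40.4
Q = 214806.8 W


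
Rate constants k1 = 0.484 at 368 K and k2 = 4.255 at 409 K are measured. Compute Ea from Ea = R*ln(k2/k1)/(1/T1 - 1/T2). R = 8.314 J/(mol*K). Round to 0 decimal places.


Ea = R * ln(k2/k1) / (1/T1 - 1/T2)
ln(k2/k1) = ln(4.255/0.484) = 2.1737651
1/T1 - 1/T2 = 1/368 - 1/409 = 0.000272403529
Ea = 8.314 * 2.1737651 / 0.000272403529
Ea = 66345 J/mol


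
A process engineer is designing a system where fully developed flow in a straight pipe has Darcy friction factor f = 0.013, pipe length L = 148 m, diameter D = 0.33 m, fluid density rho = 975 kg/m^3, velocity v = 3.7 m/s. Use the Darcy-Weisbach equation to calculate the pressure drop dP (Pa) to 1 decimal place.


dP = f * (L/D) * (rho*v^2/2)
dP = 0.013 * (148/0.33) * (975*3.7^2/2)
L/D = 448.48484848
rho*v^2/2 = 975*13.69/2 = 6673.875
dP = 0.013 * 448.48484848 * 6673.875
dP = 38910.7 Pa


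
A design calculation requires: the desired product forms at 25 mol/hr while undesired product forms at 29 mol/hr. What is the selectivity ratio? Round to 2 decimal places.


S = desired product rate / undesired product rate
S = 25 / 29
S = 0.86


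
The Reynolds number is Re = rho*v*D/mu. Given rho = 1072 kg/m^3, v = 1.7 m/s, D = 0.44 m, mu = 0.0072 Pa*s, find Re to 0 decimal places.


Re = rho * v * D / mu
Re = 1072 * 1.7 * 0.44 / 0.0072
Re = 801.856 / 0.0072
Re = 111369


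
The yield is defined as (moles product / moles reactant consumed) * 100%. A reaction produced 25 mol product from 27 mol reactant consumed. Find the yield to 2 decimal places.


Yield = (moles product / moles consumed) * 100%
Yield = (25 / 27) * 100
Yield = 0.9259 * 100
Yield = 92.59%


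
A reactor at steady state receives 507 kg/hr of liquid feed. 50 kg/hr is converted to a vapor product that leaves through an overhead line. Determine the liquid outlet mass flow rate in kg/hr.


Steady-state mass balance on the main outlet: F_out = F_in - F_removed
F_out = 507 - 50
F_out = 457 kg/hr


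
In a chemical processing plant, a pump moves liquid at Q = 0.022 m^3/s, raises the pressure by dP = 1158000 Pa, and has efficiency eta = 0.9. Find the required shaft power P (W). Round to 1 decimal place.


P = Q * dP / eta
P = 0.022 * 1158000 / 0.9
P = 25476.0 / 0.9
P = 28306.7 W


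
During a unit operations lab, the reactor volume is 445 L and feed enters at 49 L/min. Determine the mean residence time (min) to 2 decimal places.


tau = V / v0
tau = 445 / 49
tau = 9.08 min


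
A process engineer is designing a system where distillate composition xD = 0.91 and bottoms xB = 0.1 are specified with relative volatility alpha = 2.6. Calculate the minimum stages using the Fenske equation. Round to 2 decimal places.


N_min = ln((xD*(1-xB))/(xB*(1-xD))) / ln(alpha)
Numerator inside ln: 0.819 / 0.009 = 91.0
ln(91.0) = 4.51086
ln(alpha) = ln(2.6) = 0.955511
N_min = 4.51086 / 0.955511 = 4.72


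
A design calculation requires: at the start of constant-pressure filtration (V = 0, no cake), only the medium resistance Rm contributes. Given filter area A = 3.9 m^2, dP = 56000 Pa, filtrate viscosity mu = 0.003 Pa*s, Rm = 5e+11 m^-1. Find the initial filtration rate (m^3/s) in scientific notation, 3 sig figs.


rate = A * dP / (mu * Rm)
rate = 3.9 * 56000 / (0.003 * 5e+11)
rate = 218400.0 / 1.500e+09
rate = 1.46e-04 m^3/s


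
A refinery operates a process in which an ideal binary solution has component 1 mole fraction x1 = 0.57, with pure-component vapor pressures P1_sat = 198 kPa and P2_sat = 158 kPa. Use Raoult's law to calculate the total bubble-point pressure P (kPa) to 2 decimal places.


P = x1*P1_sat + x2*P2_sat
x2 = 1 - x1 = 1 - 0.57 = 0.43
P = 0.57*198 + 0.43*158
P = 112.86 + 67.94
P = 180.80 kPa


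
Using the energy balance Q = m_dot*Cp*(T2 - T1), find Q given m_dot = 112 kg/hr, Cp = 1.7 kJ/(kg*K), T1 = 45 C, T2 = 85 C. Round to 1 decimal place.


Q = m_dot * Cp * (T2 - T1)
Q = 112 * 1.7 * (85 - 45)
Q = 112 * 1.7 * 40
Q = 7616.0 kJ/hr


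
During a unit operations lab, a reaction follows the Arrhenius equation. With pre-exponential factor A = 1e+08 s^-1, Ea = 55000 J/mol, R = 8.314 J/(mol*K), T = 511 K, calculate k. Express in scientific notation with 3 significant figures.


k = A * exp(-Ea/(R*T))
k = 1e+08 * exp(-55000 / (8.314 * 511))
k = 1e+08 * exp(-12.945886)
k = 2.39e+02


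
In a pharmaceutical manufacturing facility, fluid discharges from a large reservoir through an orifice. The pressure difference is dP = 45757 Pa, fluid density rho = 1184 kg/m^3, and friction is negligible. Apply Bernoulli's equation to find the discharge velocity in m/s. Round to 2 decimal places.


v = sqrt(2*dP/rho)
v = sqrt(2*45757/1184)
v = sqrt(77.29223)
v = 8.79 m/s


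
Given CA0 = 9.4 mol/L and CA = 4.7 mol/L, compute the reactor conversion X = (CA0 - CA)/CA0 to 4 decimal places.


X = (CA0 - CA) / CA0
X = (9.4 - 4.7) / 9.4
X = 4.7 / 9.4
X = 0.5000


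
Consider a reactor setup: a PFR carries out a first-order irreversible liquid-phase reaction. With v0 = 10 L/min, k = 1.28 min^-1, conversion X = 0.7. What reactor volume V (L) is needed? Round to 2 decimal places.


V = (v0/k) * ln(1/(1-X))
V = (10/1.28) * ln(1/(1-0.7))
V = 7.8125 * ln(3.333333)
V = 7.8125 * 1.203973
V = 9.41 L


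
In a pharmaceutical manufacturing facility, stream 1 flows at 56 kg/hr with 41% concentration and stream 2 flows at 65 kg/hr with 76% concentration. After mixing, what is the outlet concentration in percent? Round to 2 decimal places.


Mass balance on solute: F1*x1 + F2*x2 = F3*x3
F3 = F1 + F2 = 56 + 65 = 121 kg/hr
x3 = (F1*x1 + F2*x2)/F3
x3 = (56*0.41 + 65*0.76) / 121
x3 = 59.80%


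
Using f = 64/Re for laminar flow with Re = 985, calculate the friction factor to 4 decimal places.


f = 64 / Re
f = 64 / 985
f = 0.0650


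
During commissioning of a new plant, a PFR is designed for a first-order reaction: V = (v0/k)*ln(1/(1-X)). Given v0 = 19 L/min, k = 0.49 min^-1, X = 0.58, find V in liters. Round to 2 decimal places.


V = (v0/k) * ln(1/(1-X))
V = (19/0.49) * ln(1/(1-0.58))
V = 38.77551 * ln(2.380952)
V = 38.77551 * 0.8675
V = 33.64 L


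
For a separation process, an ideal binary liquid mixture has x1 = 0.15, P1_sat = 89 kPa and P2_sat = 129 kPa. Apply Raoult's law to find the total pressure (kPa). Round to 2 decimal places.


P = x1*P1_sat + x2*P2_sat
x2 = 1 - x1 = 1 - 0.15 = 0.85
P = 0.15*89 + 0.85*129
P = 13.35 + 109.65
P = 123.00 kPa


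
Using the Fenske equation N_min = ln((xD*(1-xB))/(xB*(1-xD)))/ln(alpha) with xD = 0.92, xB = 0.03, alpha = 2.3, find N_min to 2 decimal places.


N_min = ln((xD*(1-xB))/(xB*(1-xD))) / ln(alpha)
Numerator inside ln: 0.8924 / 0.0024 = 371.833333
ln(371.833333) = 5.918446
ln(alpha) = ln(2.3) = 0.832909
N_min = 5.918446 / 0.832909 = 7.11


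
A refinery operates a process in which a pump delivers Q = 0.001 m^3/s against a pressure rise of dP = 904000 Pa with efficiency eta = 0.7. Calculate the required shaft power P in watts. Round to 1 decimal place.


P = Q * dP / eta
P = 0.001 * 904000 / 0.7
P = 904.0 / 0.7
P = 1291.4 W


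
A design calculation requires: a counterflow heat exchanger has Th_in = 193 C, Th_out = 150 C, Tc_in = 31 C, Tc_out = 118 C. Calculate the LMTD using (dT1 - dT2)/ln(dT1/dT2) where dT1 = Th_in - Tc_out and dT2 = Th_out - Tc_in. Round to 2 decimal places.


dT1 = Th_in - Tc_out = 193 - 118 = 75
dT2 = Th_out - Tc_in = 150 - 31 = 119
LMTD = (dT1 - dT2) / ln(dT1/dT2)
LMTD = (75 - 119) / ln(75/119)
LMTD = 95.31 K


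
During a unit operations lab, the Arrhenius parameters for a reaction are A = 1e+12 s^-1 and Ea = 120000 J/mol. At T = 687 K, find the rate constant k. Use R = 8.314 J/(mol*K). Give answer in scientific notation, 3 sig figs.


k = A * exp(-Ea/(R*T))
k = 1e+12 * exp(-120000 / (8.314 * 687))
k = 1e+12 * exp(-21.009441)
k = 7.51e+02


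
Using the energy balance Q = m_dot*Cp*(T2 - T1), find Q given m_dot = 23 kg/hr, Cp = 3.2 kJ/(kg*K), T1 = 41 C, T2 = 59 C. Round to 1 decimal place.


Q = m_dot * Cp * (T2 - T1)
Q = 23 * 3.2 * (59 - 41)
Q = 23 * 3.2 * 18
Q = 1324.8 kJ/hr


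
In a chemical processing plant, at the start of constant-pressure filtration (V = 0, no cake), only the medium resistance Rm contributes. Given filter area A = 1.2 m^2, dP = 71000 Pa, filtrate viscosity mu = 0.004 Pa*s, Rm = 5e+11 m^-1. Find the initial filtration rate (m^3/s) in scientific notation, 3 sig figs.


rate = A * dP / (mu * Rm)
rate = 1.2 * 71000 / (0.004 * 5e+11)
rate = 85200.0 / 2.000e+09
rate = 4.26e-05 m^3/s


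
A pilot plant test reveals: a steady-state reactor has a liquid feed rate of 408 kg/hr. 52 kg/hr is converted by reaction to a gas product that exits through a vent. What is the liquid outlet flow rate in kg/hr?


Steady-state mass balance on the main outlet: F_out = F_in - F_removed
F_out = 408 - 52
F_out = 356 kg/hr


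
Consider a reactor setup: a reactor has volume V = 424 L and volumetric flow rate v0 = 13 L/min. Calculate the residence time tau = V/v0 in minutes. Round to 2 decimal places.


tau = V / v0
tau = 424 / 13
tau = 32.62 min


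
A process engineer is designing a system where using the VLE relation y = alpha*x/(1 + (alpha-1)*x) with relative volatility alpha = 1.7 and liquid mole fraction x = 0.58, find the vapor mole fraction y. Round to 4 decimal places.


y = alpha*x / (1 + (alpha-1)*x)
y = 1.7*0.58 / (1 + (1.7-1)*0.58)
y = 0.986 / (1 + 0.406)
y = 0.986 / 1.406
y = 0.7013


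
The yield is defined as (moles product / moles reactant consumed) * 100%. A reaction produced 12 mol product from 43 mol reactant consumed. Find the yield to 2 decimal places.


Yield = (moles product / moles consumed) * 100%
Yield = (12 / 43) * 100
Yield = 0.2791 * 100
Yield = 27.91%


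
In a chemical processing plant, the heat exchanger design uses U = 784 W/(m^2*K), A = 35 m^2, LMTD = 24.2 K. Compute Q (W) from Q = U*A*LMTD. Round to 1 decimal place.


Q = U * A * LMTD
Q = 784 * 35 * 24.2
Q = 664048.0 W


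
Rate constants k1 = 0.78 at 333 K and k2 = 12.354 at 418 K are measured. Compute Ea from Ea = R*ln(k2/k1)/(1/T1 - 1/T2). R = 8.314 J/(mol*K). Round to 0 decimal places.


Ea = R * ln(k2/k1) / (1/T1 - 1/T2)
ln(k2/k1) = ln(12.354/0.78) = 2.7624413
1/T1 - 1/T2 = 1/333 - 1/418 = 0.000610658505
Ea = 8.314 * 2.7624413 / 0.000610658505
Ea = 37610 J/mol


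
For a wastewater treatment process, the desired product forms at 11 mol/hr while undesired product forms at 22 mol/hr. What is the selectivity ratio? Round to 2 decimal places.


S = desired product rate / undesired product rate
S = 11 / 22
S = 0.50


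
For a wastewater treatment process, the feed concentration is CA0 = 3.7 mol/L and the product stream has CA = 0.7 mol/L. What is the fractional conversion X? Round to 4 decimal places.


X = (CA0 - CA) / CA0
X = (3.7 - 0.7) / 3.7
X = 3.0 / 3.7
X = 0.8108


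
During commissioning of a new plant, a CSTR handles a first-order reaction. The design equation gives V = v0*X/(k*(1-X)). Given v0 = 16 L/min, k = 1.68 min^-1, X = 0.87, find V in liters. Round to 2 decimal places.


V = v0 * X / (k * (1 - X))
V = 16 * 0.87 / (1.68 * (1 - 0.87))
V = 13.92 / (1.68 * 0.13)
V = 13.92 / 0.2184
V = 63.74 L


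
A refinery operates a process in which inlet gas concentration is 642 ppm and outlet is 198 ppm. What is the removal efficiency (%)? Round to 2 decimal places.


Efficiency = (G_in - G_out) / G_in * 100%
Efficiency = (642 - 198) / 642 * 100
Efficiency = 444 / 642 * 100
Efficiency = 69.16%


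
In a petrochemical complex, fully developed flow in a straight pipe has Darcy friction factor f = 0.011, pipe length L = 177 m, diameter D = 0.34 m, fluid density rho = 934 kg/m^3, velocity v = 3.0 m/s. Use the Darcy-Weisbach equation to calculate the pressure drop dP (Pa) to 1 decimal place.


dP = f * (L/D) * (rho*v^2/2)
dP = 0.011 * (177/0.34) * (934*3.0^2/2)
L/D = 520.58823529
rho*v^2/2 = 934*9.0/2 = 4203.0
dP = 0.011 * 520.58823529 * 4203.0
dP = 24068.4 Pa


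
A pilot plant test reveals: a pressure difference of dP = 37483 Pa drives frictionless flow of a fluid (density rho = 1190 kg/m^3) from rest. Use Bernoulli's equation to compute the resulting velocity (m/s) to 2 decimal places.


v = sqrt(2*dP/rho)
v = sqrt(2*37483/1190)
v = sqrt(62.996639)
v = 7.94 m/s


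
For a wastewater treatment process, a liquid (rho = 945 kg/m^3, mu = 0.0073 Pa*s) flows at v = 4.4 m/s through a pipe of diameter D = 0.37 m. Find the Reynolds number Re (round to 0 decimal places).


Re = rho * v * D / mu
Re = 945 * 4.4 * 0.37 / 0.0073
Re = 1538.46 / 0.0073
Re = 210748


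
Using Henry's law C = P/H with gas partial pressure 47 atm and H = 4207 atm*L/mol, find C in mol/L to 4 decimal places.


C = P / H
C = 47 / 4207
C = 0.0112 mol/L


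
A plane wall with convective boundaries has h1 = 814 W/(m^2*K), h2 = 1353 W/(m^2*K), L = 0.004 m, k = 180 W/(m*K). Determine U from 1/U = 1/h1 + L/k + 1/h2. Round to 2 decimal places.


1/U = 1/h1 + L/k + 1/h2
1/U = 1/814 + 0.004/180 + 1/1353
1/U = 0.0012285012 + 2.22222e-05 + 0.0007390983
1/U = 0.0019898217
U = 502.56 W/(m^2*K)


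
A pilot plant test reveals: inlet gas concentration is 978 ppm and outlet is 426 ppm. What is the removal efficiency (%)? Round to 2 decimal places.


Efficiency = (G_in - G_out) / G_in * 100%
Efficiency = (978 - 426) / 978 * 100
Efficiency = 552 / 978 * 100
Efficiency = 56.44%


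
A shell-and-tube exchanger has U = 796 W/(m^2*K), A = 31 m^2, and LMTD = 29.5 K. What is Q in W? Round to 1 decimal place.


Q = U * A * LMTD
Q = 796 * 31 * 29.5
Q = 727942.0 W


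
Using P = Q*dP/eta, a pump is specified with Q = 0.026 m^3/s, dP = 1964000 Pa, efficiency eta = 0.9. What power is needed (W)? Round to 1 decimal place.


P = Q * dP / eta
P = 0.026 * 1964000 / 0.9
P = 51064.0 / 0.9
P = 56737.8 W


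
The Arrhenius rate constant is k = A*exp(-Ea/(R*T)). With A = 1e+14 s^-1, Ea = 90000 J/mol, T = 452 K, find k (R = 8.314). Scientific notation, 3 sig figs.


k = A * exp(-Ea/(R*T))
k = 1e+14 * exp(-90000 / (8.314 * 452))
k = 1e+14 * exp(-23.949368)
k = 3.97e+03


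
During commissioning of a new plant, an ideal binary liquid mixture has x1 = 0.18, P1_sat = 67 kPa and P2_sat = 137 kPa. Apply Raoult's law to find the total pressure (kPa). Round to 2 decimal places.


P = x1*P1_sat + x2*P2_sat
x2 = 1 - x1 = 1 - 0.18 = 0.82
P = 0.18*67 + 0.82*137
P = 12.06 + 112.34
P = 124.40 kPa


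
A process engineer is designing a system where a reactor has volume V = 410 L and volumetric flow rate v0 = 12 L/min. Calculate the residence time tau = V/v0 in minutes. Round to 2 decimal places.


tau = V / v0
tau = 410 / 12
tau = 34.17 min


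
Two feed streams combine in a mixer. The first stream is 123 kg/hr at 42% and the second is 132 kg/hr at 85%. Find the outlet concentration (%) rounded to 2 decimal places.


Mass balance on solute: F1*x1 + F2*x2 = F3*x3
F3 = F1 + F2 = 123 + 132 = 255 kg/hr
x3 = (F1*x1 + F2*x2)/F3
x3 = (123*0.42 + 132*0.85) / 255
x3 = 64.26%


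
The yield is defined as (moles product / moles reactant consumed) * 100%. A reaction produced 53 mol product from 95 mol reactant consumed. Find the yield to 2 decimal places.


Yield = (moles product / moles consumed) * 100%
Yield = (53 / 95) * 100
Yield = 0.5579 * 100
Yield = 55.79%


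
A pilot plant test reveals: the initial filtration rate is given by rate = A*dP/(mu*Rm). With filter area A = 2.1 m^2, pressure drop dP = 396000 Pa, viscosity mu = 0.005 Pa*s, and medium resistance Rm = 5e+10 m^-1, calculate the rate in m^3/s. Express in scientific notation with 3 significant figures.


rate = A * dP / (mu * Rm)
rate = 2.1 * 396000 / (0.005 * 5e+10)
rate = 831600.0 / 2.500e+08
rate = 3.33e-03 m^3/s


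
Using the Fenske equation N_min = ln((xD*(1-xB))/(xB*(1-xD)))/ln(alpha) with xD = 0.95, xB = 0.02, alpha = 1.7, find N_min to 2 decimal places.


N_min = ln((xD*(1-xB))/(xB*(1-xD))) / ln(alpha)
Numerator inside ln: 0.931 / 0.001 = 931.0
ln(931.0) = 6.836259
ln(alpha) = ln(1.7) = 0.530628
N_min = 6.836259 / 0.530628 = 12.88


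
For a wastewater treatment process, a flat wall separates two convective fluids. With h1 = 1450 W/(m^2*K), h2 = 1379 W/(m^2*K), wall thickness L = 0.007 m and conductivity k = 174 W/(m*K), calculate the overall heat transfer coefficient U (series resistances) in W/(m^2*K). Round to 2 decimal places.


1/U = 1/h1 + L/k + 1/h2
1/U = 1/1450 + 0.007/174 + 1/1379
1/U = 0.0006896552 + 4.02299e-05 + 0.0007251632
1/U = 0.0014550483
U = 687.26 W/(m^2*K)


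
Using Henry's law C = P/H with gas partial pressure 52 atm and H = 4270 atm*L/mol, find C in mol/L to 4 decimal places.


C = P / H
C = 52 / 4270
C = 0.0122 mol/L


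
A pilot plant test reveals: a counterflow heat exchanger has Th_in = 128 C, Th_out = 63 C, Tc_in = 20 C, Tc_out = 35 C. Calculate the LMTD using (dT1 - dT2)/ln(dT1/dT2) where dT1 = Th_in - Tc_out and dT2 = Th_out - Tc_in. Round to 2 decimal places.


dT1 = Th_in - Tc_out = 128 - 35 = 93
dT2 = Th_out - Tc_in = 63 - 20 = 43
LMTD = (dT1 - dT2) / ln(dT1/dT2)
LMTD = (93 - 43) / ln(93/43)
LMTD = 64.82 K


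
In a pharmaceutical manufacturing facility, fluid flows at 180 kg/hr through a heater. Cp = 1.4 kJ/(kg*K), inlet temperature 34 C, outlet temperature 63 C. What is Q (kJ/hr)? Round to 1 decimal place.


Q = m_dot * Cp * (T2 - T1)
Q = 180 * 1.4 * (63 - 34)
Q = 180 * 1.4 * 29
Q = 7308.0 kJ/hr


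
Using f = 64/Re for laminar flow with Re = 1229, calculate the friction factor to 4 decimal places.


f = 64 / Re
f = 64 / 1229
f = 0.0521


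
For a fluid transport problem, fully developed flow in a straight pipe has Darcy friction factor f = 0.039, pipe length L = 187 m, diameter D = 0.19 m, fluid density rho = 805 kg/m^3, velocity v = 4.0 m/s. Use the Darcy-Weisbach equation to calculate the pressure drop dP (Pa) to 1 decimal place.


dP = f * (L/D) * (rho*v^2/2)
dP = 0.039 * (187/0.19) * (805*4.0^2/2)
L/D = 984.21052632
rho*v^2/2 = 805*16.0/2 = 6440.0
dP = 0.039 * 984.21052632 * 6440.0
dP = 247194.3 Pa


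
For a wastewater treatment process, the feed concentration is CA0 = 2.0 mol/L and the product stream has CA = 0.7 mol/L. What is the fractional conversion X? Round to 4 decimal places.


X = (CA0 - CA) / CA0
X = (2.0 - 0.7) / 2.0
X = 1.3 / 2.0
X = 0.6500


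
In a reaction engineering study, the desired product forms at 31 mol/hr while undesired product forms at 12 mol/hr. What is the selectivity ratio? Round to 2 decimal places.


S = desired product rate / undesired product rate
S = 31 / 12
S = 2.58


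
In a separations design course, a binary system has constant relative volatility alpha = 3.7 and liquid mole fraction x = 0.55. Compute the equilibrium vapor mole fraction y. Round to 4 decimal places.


y = alpha*x / (1 + (alpha-1)*x)
y = 3.7*0.55 / (1 + (3.7-1)*0.55)
y = 2.035 / (1 + 1.485)
y = 2.035 / 2.485
y = 0.8189


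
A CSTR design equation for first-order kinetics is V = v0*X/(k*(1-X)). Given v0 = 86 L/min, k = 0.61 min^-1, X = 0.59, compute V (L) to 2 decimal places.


V = v0 * X / (k * (1 - X))
V = 86 * 0.59 / (0.61 * (1 - 0.59))
V = 50.74 / (0.61 * 0.41)
V = 50.74 / 0.2501
V = 202.88 L


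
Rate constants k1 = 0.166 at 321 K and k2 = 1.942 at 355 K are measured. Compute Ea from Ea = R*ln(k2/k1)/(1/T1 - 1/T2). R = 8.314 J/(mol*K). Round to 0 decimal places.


Ea = R * ln(k2/k1) / (1/T1 - 1/T2)
ln(k2/k1) = ln(1.942/0.166) = 2.4594859
1/T1 - 1/T2 = 1/321 - 1/355 = 0.000298363389
Ea = 8.314 * 2.4594859 / 0.000298363389
Ea = 68534 J/mol


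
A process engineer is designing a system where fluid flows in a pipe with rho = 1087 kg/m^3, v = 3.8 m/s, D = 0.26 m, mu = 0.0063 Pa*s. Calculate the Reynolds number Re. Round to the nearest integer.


Re = rho * v * D / mu
Re = 1087 * 3.8 * 0.26 / 0.0063
Re = 1073.956 / 0.0063
Re = 170469


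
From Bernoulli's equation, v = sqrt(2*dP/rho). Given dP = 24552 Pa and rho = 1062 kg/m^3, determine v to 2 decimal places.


v = sqrt(2*dP/rho)
v = sqrt(2*24552/1062)
v = sqrt(46.237288)
v = 6.80 m/s


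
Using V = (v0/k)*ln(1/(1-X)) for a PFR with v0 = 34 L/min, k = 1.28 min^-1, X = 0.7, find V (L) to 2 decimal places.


V = (v0/k) * ln(1/(1-X))
V = (34/1.28) * ln(1/(1-0.7))
V = 26.5625 * ln(3.333333)
V = 26.5625 * 1.203973
V = 31.98 L


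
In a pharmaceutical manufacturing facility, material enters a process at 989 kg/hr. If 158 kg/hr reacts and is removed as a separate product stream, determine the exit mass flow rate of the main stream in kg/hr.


Steady-state mass balance on the main outlet: F_out = F_in - F_removed
F_out = 989 - 158
F_out = 831 kg/hr


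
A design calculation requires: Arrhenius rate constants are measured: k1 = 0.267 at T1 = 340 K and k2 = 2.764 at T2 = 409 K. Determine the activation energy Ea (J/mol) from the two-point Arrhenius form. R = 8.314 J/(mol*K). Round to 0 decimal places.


Ea = R * ln(k2/k1) / (1/T1 - 1/T2)
ln(k2/k1) = ln(2.764/0.267) = 2.3371855
1/T1 - 1/T2 = 1/340 - 1/409 = 0.000496188696
Ea = 8.314 * 2.3371855 / 0.000496188696
Ea = 39161 J/mol


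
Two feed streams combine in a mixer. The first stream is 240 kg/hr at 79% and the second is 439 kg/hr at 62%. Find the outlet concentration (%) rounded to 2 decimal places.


Mass balance on solute: F1*x1 + F2*x2 = F3*x3
F3 = F1 + F2 = 240 + 439 = 679 kg/hr
x3 = (F1*x1 + F2*x2)/F3
x3 = (240*0.79 + 439*0.62) / 679
x3 = 68.01%


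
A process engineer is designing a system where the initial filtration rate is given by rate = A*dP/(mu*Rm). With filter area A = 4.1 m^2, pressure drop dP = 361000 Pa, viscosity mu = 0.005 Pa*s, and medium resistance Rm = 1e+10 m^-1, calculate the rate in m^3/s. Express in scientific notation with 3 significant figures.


rate = A * dP / (mu * Rm)
rate = 4.1 * 361000 / (0.005 * 1e+10)
rate = 1480100.0 / 5.000e+07
rate = 2.96e-02 m^3/s


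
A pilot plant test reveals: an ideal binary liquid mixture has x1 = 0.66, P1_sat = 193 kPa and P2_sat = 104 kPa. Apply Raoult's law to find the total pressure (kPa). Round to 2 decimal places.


P = x1*P1_sat + x2*P2_sat
x2 = 1 - x1 = 1 - 0.66 = 0.34
P = 0.66*193 + 0.34*104
P = 127.38 + 35.36
P = 162.74 kPa


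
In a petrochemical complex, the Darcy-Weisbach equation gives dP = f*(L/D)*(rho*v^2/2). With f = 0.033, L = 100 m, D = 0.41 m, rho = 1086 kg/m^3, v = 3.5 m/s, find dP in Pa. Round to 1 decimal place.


dP = f * (L/D) * (rho*v^2/2)
dP = 0.033 * (100/0.41) * (1086*3.5^2/2)
L/D = 243.90243902
rho*v^2/2 = 1086*12.25/2 = 6651.75
dP = 0.033 * 243.90243902 * 6651.75
dP = 53538.5 Pa


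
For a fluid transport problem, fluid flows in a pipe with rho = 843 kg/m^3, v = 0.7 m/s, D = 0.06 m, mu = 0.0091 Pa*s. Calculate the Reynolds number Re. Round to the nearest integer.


Re = rho * v * D / mu
Re = 843 * 0.7 * 0.06 / 0.0091
Re = 35.406 / 0.0091
Re = 3891


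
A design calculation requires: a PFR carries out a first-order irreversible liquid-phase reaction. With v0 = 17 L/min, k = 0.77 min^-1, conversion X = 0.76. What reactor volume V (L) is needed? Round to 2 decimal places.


V = (v0/k) * ln(1/(1-X))
V = (17/0.77) * ln(1/(1-0.76))
V = 22.077922 * ln(4.166667)
V = 22.077922 * 1.427116
V = 31.51 L


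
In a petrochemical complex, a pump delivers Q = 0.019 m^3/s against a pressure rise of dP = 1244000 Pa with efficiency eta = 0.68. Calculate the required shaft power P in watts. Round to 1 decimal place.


P = Q * dP / eta
P = 0.019 * 1244000 / 0.68
P = 23636.0 / 0.68
P = 34758.8 W


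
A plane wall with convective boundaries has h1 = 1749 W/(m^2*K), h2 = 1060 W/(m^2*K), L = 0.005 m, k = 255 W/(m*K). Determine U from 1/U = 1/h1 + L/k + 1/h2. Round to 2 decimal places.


1/U = 1/h1 + L/k + 1/h2
1/U = 1/1749 + 0.005/255 + 1/1060
1/U = 0.0005717553 + 1.96078e-05 + 0.0009433962
1/U = 0.0015347593
U = 651.57 W/(m^2*K)


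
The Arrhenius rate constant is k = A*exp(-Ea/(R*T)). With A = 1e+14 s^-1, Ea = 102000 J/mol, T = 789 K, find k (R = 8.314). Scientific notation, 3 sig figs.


k = A * exp(-Ea/(R*T))
k = 1e+14 * exp(-102000 / (8.314 * 789))
k = 1e+14 * exp(-15.549383)
k = 1.77e+07


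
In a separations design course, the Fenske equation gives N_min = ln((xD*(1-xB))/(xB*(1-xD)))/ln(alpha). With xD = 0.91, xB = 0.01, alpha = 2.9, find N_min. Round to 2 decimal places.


N_min = ln((xD*(1-xB))/(xB*(1-xD))) / ln(alpha)
Numerator inside ln: 0.9009 / 0.0009 = 1001.0
ln(1001.0) = 6.908755
ln(alpha) = ln(2.9) = 1.064711
N_min = 6.908755 / 1.064711 = 6.49
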